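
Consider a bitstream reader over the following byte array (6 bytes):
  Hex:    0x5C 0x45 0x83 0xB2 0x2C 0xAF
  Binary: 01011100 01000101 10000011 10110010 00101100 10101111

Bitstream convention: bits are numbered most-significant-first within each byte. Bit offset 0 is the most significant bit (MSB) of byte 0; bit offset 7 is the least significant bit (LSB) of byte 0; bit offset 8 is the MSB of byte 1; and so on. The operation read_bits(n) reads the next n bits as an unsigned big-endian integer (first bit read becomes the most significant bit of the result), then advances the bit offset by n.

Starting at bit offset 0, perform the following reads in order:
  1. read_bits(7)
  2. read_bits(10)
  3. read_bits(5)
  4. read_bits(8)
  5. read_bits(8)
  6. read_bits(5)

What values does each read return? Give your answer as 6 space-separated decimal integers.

Answer: 46 139 0 236 139 5

Derivation:
Read 1: bits[0:7] width=7 -> value=46 (bin 0101110); offset now 7 = byte 0 bit 7; 41 bits remain
Read 2: bits[7:17] width=10 -> value=139 (bin 0010001011); offset now 17 = byte 2 bit 1; 31 bits remain
Read 3: bits[17:22] width=5 -> value=0 (bin 00000); offset now 22 = byte 2 bit 6; 26 bits remain
Read 4: bits[22:30] width=8 -> value=236 (bin 11101100); offset now 30 = byte 3 bit 6; 18 bits remain
Read 5: bits[30:38] width=8 -> value=139 (bin 10001011); offset now 38 = byte 4 bit 6; 10 bits remain
Read 6: bits[38:43] width=5 -> value=5 (bin 00101); offset now 43 = byte 5 bit 3; 5 bits remain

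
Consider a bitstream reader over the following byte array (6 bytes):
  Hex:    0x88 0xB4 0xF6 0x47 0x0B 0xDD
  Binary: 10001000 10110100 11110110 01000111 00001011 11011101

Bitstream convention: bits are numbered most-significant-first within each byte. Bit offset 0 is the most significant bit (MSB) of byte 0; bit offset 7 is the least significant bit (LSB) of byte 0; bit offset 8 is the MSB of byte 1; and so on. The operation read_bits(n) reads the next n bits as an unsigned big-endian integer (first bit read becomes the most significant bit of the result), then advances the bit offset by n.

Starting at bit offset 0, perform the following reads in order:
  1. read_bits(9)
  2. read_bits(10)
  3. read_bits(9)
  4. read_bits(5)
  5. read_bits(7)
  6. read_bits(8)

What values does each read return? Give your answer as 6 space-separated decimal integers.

Read 1: bits[0:9] width=9 -> value=273 (bin 100010001); offset now 9 = byte 1 bit 1; 39 bits remain
Read 2: bits[9:19] width=10 -> value=423 (bin 0110100111); offset now 19 = byte 2 bit 3; 29 bits remain
Read 3: bits[19:28] width=9 -> value=356 (bin 101100100); offset now 28 = byte 3 bit 4; 20 bits remain
Read 4: bits[28:33] width=5 -> value=14 (bin 01110); offset now 33 = byte 4 bit 1; 15 bits remain
Read 5: bits[33:40] width=7 -> value=11 (bin 0001011); offset now 40 = byte 5 bit 0; 8 bits remain
Read 6: bits[40:48] width=8 -> value=221 (bin 11011101); offset now 48 = byte 6 bit 0; 0 bits remain

Answer: 273 423 356 14 11 221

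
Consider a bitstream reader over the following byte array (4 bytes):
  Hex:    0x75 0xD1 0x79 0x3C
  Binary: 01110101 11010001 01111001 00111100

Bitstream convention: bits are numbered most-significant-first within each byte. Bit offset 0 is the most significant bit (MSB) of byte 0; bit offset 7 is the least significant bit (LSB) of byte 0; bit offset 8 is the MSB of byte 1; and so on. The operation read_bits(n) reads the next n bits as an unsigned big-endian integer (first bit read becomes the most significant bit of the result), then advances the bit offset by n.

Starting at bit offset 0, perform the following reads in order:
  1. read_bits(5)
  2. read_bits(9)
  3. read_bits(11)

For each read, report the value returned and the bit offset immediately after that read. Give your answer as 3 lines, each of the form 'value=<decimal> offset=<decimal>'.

Answer: value=14 offset=5
value=372 offset=14
value=754 offset=25

Derivation:
Read 1: bits[0:5] width=5 -> value=14 (bin 01110); offset now 5 = byte 0 bit 5; 27 bits remain
Read 2: bits[5:14] width=9 -> value=372 (bin 101110100); offset now 14 = byte 1 bit 6; 18 bits remain
Read 3: bits[14:25] width=11 -> value=754 (bin 01011110010); offset now 25 = byte 3 bit 1; 7 bits remain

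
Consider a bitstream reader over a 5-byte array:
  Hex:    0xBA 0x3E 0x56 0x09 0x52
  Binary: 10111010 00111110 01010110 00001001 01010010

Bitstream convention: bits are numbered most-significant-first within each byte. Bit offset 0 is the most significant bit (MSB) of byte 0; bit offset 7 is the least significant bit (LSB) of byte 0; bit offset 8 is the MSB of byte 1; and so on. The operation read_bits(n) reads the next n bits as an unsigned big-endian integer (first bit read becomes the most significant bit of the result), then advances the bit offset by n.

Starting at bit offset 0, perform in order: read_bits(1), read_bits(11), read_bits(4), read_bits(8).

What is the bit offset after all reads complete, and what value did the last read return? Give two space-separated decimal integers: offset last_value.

Read 1: bits[0:1] width=1 -> value=1 (bin 1); offset now 1 = byte 0 bit 1; 39 bits remain
Read 2: bits[1:12] width=11 -> value=931 (bin 01110100011); offset now 12 = byte 1 bit 4; 28 bits remain
Read 3: bits[12:16] width=4 -> value=14 (bin 1110); offset now 16 = byte 2 bit 0; 24 bits remain
Read 4: bits[16:24] width=8 -> value=86 (bin 01010110); offset now 24 = byte 3 bit 0; 16 bits remain

Answer: 24 86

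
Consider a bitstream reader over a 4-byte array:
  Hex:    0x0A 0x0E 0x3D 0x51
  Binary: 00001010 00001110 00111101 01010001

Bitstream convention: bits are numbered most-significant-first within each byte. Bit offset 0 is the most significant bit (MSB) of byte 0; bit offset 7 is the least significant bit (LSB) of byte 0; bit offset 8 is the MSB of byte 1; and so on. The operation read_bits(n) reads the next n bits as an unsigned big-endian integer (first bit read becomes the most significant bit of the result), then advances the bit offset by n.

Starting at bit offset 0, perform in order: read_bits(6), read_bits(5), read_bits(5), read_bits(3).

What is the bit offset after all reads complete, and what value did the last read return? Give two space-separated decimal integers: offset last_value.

Answer: 19 1

Derivation:
Read 1: bits[0:6] width=6 -> value=2 (bin 000010); offset now 6 = byte 0 bit 6; 26 bits remain
Read 2: bits[6:11] width=5 -> value=16 (bin 10000); offset now 11 = byte 1 bit 3; 21 bits remain
Read 3: bits[11:16] width=5 -> value=14 (bin 01110); offset now 16 = byte 2 bit 0; 16 bits remain
Read 4: bits[16:19] width=3 -> value=1 (bin 001); offset now 19 = byte 2 bit 3; 13 bits remain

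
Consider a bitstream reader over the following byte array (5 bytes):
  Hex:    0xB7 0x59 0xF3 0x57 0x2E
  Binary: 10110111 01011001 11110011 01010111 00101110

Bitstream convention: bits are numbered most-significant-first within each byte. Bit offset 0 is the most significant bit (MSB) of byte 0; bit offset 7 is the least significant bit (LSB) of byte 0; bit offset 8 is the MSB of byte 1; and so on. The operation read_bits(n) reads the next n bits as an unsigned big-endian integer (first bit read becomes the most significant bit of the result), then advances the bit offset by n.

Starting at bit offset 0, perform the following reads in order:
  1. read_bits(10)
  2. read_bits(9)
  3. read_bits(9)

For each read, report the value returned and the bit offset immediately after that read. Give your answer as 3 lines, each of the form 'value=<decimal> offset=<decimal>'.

Read 1: bits[0:10] width=10 -> value=733 (bin 1011011101); offset now 10 = byte 1 bit 2; 30 bits remain
Read 2: bits[10:19] width=9 -> value=207 (bin 011001111); offset now 19 = byte 2 bit 3; 21 bits remain
Read 3: bits[19:28] width=9 -> value=309 (bin 100110101); offset now 28 = byte 3 bit 4; 12 bits remain

Answer: value=733 offset=10
value=207 offset=19
value=309 offset=28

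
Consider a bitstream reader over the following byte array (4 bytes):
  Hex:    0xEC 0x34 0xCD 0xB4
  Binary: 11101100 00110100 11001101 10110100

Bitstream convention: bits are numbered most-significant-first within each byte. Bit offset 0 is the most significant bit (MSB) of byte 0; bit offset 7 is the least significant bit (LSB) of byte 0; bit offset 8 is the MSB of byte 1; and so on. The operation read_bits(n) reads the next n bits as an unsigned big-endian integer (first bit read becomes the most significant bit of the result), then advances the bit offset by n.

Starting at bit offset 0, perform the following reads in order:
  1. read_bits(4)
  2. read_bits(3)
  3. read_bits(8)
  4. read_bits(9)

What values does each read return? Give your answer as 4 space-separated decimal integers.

Answer: 14 6 26 205

Derivation:
Read 1: bits[0:4] width=4 -> value=14 (bin 1110); offset now 4 = byte 0 bit 4; 28 bits remain
Read 2: bits[4:7] width=3 -> value=6 (bin 110); offset now 7 = byte 0 bit 7; 25 bits remain
Read 3: bits[7:15] width=8 -> value=26 (bin 00011010); offset now 15 = byte 1 bit 7; 17 bits remain
Read 4: bits[15:24] width=9 -> value=205 (bin 011001101); offset now 24 = byte 3 bit 0; 8 bits remain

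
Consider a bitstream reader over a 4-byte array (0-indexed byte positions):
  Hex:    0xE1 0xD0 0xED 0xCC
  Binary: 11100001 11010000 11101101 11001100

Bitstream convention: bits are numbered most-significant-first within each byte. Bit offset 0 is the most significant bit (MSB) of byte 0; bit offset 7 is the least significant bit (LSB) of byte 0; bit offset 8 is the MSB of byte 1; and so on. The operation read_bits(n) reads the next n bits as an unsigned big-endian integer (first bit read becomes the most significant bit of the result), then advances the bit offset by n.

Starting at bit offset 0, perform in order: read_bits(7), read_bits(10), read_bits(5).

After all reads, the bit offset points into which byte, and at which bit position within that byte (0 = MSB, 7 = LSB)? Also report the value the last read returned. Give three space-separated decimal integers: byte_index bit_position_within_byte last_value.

Answer: 2 6 27

Derivation:
Read 1: bits[0:7] width=7 -> value=112 (bin 1110000); offset now 7 = byte 0 bit 7; 25 bits remain
Read 2: bits[7:17] width=10 -> value=929 (bin 1110100001); offset now 17 = byte 2 bit 1; 15 bits remain
Read 3: bits[17:22] width=5 -> value=27 (bin 11011); offset now 22 = byte 2 bit 6; 10 bits remain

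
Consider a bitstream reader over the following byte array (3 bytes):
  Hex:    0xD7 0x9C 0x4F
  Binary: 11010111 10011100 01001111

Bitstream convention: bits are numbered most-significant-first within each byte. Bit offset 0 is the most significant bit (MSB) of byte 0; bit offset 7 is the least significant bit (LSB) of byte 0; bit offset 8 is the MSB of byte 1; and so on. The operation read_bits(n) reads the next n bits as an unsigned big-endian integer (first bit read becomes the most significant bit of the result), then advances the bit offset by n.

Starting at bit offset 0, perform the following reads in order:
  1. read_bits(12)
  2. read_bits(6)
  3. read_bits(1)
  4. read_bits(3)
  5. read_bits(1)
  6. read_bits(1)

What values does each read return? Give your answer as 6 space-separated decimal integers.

Answer: 3449 49 0 3 1 1

Derivation:
Read 1: bits[0:12] width=12 -> value=3449 (bin 110101111001); offset now 12 = byte 1 bit 4; 12 bits remain
Read 2: bits[12:18] width=6 -> value=49 (bin 110001); offset now 18 = byte 2 bit 2; 6 bits remain
Read 3: bits[18:19] width=1 -> value=0 (bin 0); offset now 19 = byte 2 bit 3; 5 bits remain
Read 4: bits[19:22] width=3 -> value=3 (bin 011); offset now 22 = byte 2 bit 6; 2 bits remain
Read 5: bits[22:23] width=1 -> value=1 (bin 1); offset now 23 = byte 2 bit 7; 1 bits remain
Read 6: bits[23:24] width=1 -> value=1 (bin 1); offset now 24 = byte 3 bit 0; 0 bits remain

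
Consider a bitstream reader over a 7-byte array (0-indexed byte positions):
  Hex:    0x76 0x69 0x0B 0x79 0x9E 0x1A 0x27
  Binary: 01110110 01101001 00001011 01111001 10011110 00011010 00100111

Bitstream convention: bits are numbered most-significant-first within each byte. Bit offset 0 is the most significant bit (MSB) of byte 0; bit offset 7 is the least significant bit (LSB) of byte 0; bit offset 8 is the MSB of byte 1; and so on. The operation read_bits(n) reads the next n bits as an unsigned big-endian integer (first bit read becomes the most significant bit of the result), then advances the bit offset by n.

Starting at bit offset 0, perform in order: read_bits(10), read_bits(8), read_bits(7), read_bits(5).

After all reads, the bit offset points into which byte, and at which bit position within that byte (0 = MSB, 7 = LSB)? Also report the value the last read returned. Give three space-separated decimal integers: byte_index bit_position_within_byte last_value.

Read 1: bits[0:10] width=10 -> value=473 (bin 0111011001); offset now 10 = byte 1 bit 2; 46 bits remain
Read 2: bits[10:18] width=8 -> value=164 (bin 10100100); offset now 18 = byte 2 bit 2; 38 bits remain
Read 3: bits[18:25] width=7 -> value=22 (bin 0010110); offset now 25 = byte 3 bit 1; 31 bits remain
Read 4: bits[25:30] width=5 -> value=30 (bin 11110); offset now 30 = byte 3 bit 6; 26 bits remain

Answer: 3 6 30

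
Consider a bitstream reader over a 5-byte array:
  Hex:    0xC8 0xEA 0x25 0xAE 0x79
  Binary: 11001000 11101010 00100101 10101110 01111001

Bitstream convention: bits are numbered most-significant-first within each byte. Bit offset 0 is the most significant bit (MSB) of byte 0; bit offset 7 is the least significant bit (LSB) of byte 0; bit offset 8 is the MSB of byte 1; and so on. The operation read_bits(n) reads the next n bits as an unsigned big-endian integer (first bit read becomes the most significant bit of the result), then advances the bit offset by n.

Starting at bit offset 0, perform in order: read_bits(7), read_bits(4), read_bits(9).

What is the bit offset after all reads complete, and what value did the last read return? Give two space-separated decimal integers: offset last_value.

Read 1: bits[0:7] width=7 -> value=100 (bin 1100100); offset now 7 = byte 0 bit 7; 33 bits remain
Read 2: bits[7:11] width=4 -> value=7 (bin 0111); offset now 11 = byte 1 bit 3; 29 bits remain
Read 3: bits[11:20] width=9 -> value=162 (bin 010100010); offset now 20 = byte 2 bit 4; 20 bits remain

Answer: 20 162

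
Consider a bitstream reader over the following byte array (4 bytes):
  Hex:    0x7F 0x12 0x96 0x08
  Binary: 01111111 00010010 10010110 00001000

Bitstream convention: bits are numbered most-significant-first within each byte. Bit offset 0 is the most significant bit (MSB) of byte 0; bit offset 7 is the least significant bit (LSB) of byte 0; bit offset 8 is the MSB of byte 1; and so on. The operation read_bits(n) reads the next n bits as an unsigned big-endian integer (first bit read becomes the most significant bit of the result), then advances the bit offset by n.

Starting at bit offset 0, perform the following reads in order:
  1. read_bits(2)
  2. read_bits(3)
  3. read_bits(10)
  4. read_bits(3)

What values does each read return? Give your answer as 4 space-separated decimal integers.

Read 1: bits[0:2] width=2 -> value=1 (bin 01); offset now 2 = byte 0 bit 2; 30 bits remain
Read 2: bits[2:5] width=3 -> value=7 (bin 111); offset now 5 = byte 0 bit 5; 27 bits remain
Read 3: bits[5:15] width=10 -> value=905 (bin 1110001001); offset now 15 = byte 1 bit 7; 17 bits remain
Read 4: bits[15:18] width=3 -> value=2 (bin 010); offset now 18 = byte 2 bit 2; 14 bits remain

Answer: 1 7 905 2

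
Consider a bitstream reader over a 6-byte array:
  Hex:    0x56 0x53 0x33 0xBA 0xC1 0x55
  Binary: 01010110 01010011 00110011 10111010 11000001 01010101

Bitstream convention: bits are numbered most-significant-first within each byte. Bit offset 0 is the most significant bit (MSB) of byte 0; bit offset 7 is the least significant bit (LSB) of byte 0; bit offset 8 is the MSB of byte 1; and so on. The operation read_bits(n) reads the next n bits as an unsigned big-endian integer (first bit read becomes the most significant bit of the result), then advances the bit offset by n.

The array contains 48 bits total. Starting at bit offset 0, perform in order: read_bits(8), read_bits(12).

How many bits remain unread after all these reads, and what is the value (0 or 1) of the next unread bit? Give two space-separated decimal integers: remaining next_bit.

Read 1: bits[0:8] width=8 -> value=86 (bin 01010110); offset now 8 = byte 1 bit 0; 40 bits remain
Read 2: bits[8:20] width=12 -> value=1331 (bin 010100110011); offset now 20 = byte 2 bit 4; 28 bits remain

Answer: 28 0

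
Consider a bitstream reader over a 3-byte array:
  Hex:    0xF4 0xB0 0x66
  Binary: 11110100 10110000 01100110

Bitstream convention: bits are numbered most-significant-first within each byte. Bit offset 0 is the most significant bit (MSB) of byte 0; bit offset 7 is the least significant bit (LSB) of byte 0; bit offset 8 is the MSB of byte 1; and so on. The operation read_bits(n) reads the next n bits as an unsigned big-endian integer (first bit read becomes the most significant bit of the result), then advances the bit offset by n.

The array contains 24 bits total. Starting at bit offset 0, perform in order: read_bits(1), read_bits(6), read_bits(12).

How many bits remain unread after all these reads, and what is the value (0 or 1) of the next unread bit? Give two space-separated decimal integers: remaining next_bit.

Read 1: bits[0:1] width=1 -> value=1 (bin 1); offset now 1 = byte 0 bit 1; 23 bits remain
Read 2: bits[1:7] width=6 -> value=58 (bin 111010); offset now 7 = byte 0 bit 7; 17 bits remain
Read 3: bits[7:19] width=12 -> value=1411 (bin 010110000011); offset now 19 = byte 2 bit 3; 5 bits remain

Answer: 5 0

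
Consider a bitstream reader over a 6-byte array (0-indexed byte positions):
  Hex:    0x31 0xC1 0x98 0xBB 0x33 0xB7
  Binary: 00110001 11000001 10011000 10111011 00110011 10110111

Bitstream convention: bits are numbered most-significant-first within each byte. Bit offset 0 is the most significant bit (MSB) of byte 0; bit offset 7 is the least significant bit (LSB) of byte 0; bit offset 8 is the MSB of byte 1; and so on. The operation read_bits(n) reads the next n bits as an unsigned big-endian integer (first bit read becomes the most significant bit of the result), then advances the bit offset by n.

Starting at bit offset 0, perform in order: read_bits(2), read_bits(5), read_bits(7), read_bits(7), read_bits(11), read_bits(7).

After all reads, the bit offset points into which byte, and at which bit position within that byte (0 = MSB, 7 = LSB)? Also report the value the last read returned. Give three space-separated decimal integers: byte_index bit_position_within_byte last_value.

Read 1: bits[0:2] width=2 -> value=0 (bin 00); offset now 2 = byte 0 bit 2; 46 bits remain
Read 2: bits[2:7] width=5 -> value=24 (bin 11000); offset now 7 = byte 0 bit 7; 41 bits remain
Read 3: bits[7:14] width=7 -> value=112 (bin 1110000); offset now 14 = byte 1 bit 6; 34 bits remain
Read 4: bits[14:21] width=7 -> value=51 (bin 0110011); offset now 21 = byte 2 bit 5; 27 bits remain
Read 5: bits[21:32] width=11 -> value=187 (bin 00010111011); offset now 32 = byte 4 bit 0; 16 bits remain
Read 6: bits[32:39] width=7 -> value=25 (bin 0011001); offset now 39 = byte 4 bit 7; 9 bits remain

Answer: 4 7 25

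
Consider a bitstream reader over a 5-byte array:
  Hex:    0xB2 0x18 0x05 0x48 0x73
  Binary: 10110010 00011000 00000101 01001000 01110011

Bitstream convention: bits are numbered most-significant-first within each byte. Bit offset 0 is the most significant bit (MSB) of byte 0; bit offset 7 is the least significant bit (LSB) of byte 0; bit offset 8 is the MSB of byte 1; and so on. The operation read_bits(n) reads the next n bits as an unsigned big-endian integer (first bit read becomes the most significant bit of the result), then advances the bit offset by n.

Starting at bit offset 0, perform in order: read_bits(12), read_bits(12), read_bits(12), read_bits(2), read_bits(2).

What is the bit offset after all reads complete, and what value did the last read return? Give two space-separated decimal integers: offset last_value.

Read 1: bits[0:12] width=12 -> value=2849 (bin 101100100001); offset now 12 = byte 1 bit 4; 28 bits remain
Read 2: bits[12:24] width=12 -> value=2053 (bin 100000000101); offset now 24 = byte 3 bit 0; 16 bits remain
Read 3: bits[24:36] width=12 -> value=1159 (bin 010010000111); offset now 36 = byte 4 bit 4; 4 bits remain
Read 4: bits[36:38] width=2 -> value=0 (bin 00); offset now 38 = byte 4 bit 6; 2 bits remain
Read 5: bits[38:40] width=2 -> value=3 (bin 11); offset now 40 = byte 5 bit 0; 0 bits remain

Answer: 40 3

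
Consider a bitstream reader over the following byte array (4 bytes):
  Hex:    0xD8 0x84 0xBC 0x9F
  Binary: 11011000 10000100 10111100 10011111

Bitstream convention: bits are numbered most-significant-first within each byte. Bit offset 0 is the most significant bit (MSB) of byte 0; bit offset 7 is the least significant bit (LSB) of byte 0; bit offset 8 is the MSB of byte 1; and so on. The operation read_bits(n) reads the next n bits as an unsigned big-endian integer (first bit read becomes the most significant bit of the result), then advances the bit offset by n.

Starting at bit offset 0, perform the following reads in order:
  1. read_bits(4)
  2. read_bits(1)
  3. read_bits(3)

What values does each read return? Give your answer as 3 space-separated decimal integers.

Read 1: bits[0:4] width=4 -> value=13 (bin 1101); offset now 4 = byte 0 bit 4; 28 bits remain
Read 2: bits[4:5] width=1 -> value=1 (bin 1); offset now 5 = byte 0 bit 5; 27 bits remain
Read 3: bits[5:8] width=3 -> value=0 (bin 000); offset now 8 = byte 1 bit 0; 24 bits remain

Answer: 13 1 0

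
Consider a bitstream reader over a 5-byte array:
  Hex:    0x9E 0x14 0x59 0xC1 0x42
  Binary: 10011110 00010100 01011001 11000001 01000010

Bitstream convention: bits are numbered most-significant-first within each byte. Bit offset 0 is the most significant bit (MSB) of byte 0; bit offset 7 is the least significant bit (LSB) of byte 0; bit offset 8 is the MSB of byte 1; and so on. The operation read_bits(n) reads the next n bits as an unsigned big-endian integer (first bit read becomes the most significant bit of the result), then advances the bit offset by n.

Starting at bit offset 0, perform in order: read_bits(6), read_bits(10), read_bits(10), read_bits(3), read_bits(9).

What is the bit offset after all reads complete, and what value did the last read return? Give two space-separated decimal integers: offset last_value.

Read 1: bits[0:6] width=6 -> value=39 (bin 100111); offset now 6 = byte 0 bit 6; 34 bits remain
Read 2: bits[6:16] width=10 -> value=532 (bin 1000010100); offset now 16 = byte 2 bit 0; 24 bits remain
Read 3: bits[16:26] width=10 -> value=359 (bin 0101100111); offset now 26 = byte 3 bit 2; 14 bits remain
Read 4: bits[26:29] width=3 -> value=0 (bin 000); offset now 29 = byte 3 bit 5; 11 bits remain
Read 5: bits[29:38] width=9 -> value=80 (bin 001010000); offset now 38 = byte 4 bit 6; 2 bits remain

Answer: 38 80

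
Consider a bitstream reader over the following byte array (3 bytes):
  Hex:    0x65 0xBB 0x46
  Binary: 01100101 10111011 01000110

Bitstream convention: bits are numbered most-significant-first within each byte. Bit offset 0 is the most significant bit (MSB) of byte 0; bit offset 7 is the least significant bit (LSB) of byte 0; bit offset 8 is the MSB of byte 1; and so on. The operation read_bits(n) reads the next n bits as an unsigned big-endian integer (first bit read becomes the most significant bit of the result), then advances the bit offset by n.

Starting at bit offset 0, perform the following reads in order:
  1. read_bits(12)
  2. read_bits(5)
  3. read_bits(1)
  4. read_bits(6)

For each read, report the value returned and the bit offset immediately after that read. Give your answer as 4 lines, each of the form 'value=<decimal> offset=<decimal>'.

Read 1: bits[0:12] width=12 -> value=1627 (bin 011001011011); offset now 12 = byte 1 bit 4; 12 bits remain
Read 2: bits[12:17] width=5 -> value=22 (bin 10110); offset now 17 = byte 2 bit 1; 7 bits remain
Read 3: bits[17:18] width=1 -> value=1 (bin 1); offset now 18 = byte 2 bit 2; 6 bits remain
Read 4: bits[18:24] width=6 -> value=6 (bin 000110); offset now 24 = byte 3 bit 0; 0 bits remain

Answer: value=1627 offset=12
value=22 offset=17
value=1 offset=18
value=6 offset=24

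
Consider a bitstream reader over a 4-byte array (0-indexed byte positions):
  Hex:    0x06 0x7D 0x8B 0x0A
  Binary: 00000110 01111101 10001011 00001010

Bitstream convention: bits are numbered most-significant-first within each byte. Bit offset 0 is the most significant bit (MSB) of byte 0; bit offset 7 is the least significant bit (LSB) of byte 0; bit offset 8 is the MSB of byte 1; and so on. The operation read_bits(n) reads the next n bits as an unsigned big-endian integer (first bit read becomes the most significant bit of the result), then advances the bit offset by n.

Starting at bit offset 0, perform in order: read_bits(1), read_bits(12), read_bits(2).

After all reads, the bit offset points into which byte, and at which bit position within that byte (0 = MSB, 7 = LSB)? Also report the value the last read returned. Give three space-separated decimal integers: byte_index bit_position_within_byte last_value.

Read 1: bits[0:1] width=1 -> value=0 (bin 0); offset now 1 = byte 0 bit 1; 31 bits remain
Read 2: bits[1:13] width=12 -> value=207 (bin 000011001111); offset now 13 = byte 1 bit 5; 19 bits remain
Read 3: bits[13:15] width=2 -> value=2 (bin 10); offset now 15 = byte 1 bit 7; 17 bits remain

Answer: 1 7 2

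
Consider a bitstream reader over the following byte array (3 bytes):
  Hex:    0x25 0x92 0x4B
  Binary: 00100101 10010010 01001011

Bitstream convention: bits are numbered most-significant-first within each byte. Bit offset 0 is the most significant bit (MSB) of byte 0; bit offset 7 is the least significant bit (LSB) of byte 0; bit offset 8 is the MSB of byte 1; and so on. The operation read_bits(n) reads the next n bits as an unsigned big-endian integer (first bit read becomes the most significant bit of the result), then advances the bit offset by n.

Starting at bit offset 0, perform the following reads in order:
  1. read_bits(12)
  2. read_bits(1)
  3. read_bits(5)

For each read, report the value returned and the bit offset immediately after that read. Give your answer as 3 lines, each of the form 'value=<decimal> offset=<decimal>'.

Answer: value=601 offset=12
value=0 offset=13
value=9 offset=18

Derivation:
Read 1: bits[0:12] width=12 -> value=601 (bin 001001011001); offset now 12 = byte 1 bit 4; 12 bits remain
Read 2: bits[12:13] width=1 -> value=0 (bin 0); offset now 13 = byte 1 bit 5; 11 bits remain
Read 3: bits[13:18] width=5 -> value=9 (bin 01001); offset now 18 = byte 2 bit 2; 6 bits remain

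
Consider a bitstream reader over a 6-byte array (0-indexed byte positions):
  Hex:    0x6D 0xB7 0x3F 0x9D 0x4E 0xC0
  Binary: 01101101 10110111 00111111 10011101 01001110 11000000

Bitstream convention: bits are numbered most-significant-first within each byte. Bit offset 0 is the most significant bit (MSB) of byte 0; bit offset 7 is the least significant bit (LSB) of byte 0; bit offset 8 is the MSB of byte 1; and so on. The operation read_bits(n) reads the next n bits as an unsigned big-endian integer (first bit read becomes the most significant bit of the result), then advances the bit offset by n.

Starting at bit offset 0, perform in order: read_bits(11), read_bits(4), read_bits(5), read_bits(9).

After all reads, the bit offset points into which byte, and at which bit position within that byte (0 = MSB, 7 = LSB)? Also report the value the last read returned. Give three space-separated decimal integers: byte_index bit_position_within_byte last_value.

Answer: 3 5 499

Derivation:
Read 1: bits[0:11] width=11 -> value=877 (bin 01101101101); offset now 11 = byte 1 bit 3; 37 bits remain
Read 2: bits[11:15] width=4 -> value=11 (bin 1011); offset now 15 = byte 1 bit 7; 33 bits remain
Read 3: bits[15:20] width=5 -> value=19 (bin 10011); offset now 20 = byte 2 bit 4; 28 bits remain
Read 4: bits[20:29] width=9 -> value=499 (bin 111110011); offset now 29 = byte 3 bit 5; 19 bits remain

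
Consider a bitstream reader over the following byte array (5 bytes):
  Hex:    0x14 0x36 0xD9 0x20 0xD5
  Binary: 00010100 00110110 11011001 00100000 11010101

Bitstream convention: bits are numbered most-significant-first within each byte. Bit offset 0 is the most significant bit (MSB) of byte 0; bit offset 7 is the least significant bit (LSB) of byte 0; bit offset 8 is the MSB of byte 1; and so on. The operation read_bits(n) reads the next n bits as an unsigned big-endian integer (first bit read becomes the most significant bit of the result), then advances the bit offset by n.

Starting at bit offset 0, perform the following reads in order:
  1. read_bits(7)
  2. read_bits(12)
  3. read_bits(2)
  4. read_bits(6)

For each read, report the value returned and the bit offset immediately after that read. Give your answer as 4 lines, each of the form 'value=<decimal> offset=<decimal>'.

Read 1: bits[0:7] width=7 -> value=10 (bin 0001010); offset now 7 = byte 0 bit 7; 33 bits remain
Read 2: bits[7:19] width=12 -> value=438 (bin 000110110110); offset now 19 = byte 2 bit 3; 21 bits remain
Read 3: bits[19:21] width=2 -> value=3 (bin 11); offset now 21 = byte 2 bit 5; 19 bits remain
Read 4: bits[21:27] width=6 -> value=9 (bin 001001); offset now 27 = byte 3 bit 3; 13 bits remain

Answer: value=10 offset=7
value=438 offset=19
value=3 offset=21
value=9 offset=27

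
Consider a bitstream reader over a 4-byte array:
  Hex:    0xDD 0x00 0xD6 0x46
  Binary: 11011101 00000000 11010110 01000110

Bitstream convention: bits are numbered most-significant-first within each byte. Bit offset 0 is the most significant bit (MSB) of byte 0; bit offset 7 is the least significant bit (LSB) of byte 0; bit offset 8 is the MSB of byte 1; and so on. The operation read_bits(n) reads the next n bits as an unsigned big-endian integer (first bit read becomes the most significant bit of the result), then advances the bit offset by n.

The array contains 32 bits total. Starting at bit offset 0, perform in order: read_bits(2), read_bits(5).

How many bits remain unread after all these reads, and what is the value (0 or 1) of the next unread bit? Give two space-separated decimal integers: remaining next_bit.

Read 1: bits[0:2] width=2 -> value=3 (bin 11); offset now 2 = byte 0 bit 2; 30 bits remain
Read 2: bits[2:7] width=5 -> value=14 (bin 01110); offset now 7 = byte 0 bit 7; 25 bits remain

Answer: 25 1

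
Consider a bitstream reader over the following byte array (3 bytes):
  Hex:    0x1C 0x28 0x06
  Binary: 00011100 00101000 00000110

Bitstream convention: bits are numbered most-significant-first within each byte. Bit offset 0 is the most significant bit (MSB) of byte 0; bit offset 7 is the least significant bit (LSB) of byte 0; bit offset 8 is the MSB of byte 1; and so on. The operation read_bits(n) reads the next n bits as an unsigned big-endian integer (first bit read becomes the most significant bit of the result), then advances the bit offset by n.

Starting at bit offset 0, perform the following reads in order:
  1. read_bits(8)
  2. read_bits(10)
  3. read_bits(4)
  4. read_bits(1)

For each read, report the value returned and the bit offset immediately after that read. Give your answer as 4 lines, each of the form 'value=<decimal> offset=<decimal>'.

Answer: value=28 offset=8
value=160 offset=18
value=1 offset=22
value=1 offset=23

Derivation:
Read 1: bits[0:8] width=8 -> value=28 (bin 00011100); offset now 8 = byte 1 bit 0; 16 bits remain
Read 2: bits[8:18] width=10 -> value=160 (bin 0010100000); offset now 18 = byte 2 bit 2; 6 bits remain
Read 3: bits[18:22] width=4 -> value=1 (bin 0001); offset now 22 = byte 2 bit 6; 2 bits remain
Read 4: bits[22:23] width=1 -> value=1 (bin 1); offset now 23 = byte 2 bit 7; 1 bits remain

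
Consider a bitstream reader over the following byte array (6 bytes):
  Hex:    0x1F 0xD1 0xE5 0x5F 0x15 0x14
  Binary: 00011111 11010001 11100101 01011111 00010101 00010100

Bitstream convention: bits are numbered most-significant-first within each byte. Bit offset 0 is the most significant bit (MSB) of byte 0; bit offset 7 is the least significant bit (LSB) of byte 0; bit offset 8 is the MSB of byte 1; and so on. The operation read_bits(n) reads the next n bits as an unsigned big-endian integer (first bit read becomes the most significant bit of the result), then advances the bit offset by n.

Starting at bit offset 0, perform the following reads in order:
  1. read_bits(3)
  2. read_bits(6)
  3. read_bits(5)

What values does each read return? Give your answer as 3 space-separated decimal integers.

Answer: 0 63 20

Derivation:
Read 1: bits[0:3] width=3 -> value=0 (bin 000); offset now 3 = byte 0 bit 3; 45 bits remain
Read 2: bits[3:9] width=6 -> value=63 (bin 111111); offset now 9 = byte 1 bit 1; 39 bits remain
Read 3: bits[9:14] width=5 -> value=20 (bin 10100); offset now 14 = byte 1 bit 6; 34 bits remain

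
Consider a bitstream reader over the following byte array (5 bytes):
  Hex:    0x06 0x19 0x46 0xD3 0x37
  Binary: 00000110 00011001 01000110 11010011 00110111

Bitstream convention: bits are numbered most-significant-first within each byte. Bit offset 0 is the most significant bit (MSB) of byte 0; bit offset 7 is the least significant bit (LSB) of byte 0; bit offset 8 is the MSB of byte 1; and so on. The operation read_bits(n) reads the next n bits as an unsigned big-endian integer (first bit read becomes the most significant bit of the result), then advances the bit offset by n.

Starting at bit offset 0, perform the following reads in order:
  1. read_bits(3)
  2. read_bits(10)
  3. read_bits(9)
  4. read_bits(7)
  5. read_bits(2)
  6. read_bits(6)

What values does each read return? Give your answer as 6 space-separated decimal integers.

Answer: 0 195 81 90 1 38

Derivation:
Read 1: bits[0:3] width=3 -> value=0 (bin 000); offset now 3 = byte 0 bit 3; 37 bits remain
Read 2: bits[3:13] width=10 -> value=195 (bin 0011000011); offset now 13 = byte 1 bit 5; 27 bits remain
Read 3: bits[13:22] width=9 -> value=81 (bin 001010001); offset now 22 = byte 2 bit 6; 18 bits remain
Read 4: bits[22:29] width=7 -> value=90 (bin 1011010); offset now 29 = byte 3 bit 5; 11 bits remain
Read 5: bits[29:31] width=2 -> value=1 (bin 01); offset now 31 = byte 3 bit 7; 9 bits remain
Read 6: bits[31:37] width=6 -> value=38 (bin 100110); offset now 37 = byte 4 bit 5; 3 bits remain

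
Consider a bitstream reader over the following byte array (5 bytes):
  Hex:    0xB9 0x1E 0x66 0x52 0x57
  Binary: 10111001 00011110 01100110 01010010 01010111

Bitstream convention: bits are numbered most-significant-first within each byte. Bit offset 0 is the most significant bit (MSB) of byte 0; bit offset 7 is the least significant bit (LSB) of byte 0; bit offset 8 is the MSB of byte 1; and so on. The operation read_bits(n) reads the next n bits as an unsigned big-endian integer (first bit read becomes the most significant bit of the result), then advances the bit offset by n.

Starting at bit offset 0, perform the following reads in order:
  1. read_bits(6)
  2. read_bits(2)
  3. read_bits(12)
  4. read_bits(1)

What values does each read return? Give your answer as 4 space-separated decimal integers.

Answer: 46 1 486 0

Derivation:
Read 1: bits[0:6] width=6 -> value=46 (bin 101110); offset now 6 = byte 0 bit 6; 34 bits remain
Read 2: bits[6:8] width=2 -> value=1 (bin 01); offset now 8 = byte 1 bit 0; 32 bits remain
Read 3: bits[8:20] width=12 -> value=486 (bin 000111100110); offset now 20 = byte 2 bit 4; 20 bits remain
Read 4: bits[20:21] width=1 -> value=0 (bin 0); offset now 21 = byte 2 bit 5; 19 bits remain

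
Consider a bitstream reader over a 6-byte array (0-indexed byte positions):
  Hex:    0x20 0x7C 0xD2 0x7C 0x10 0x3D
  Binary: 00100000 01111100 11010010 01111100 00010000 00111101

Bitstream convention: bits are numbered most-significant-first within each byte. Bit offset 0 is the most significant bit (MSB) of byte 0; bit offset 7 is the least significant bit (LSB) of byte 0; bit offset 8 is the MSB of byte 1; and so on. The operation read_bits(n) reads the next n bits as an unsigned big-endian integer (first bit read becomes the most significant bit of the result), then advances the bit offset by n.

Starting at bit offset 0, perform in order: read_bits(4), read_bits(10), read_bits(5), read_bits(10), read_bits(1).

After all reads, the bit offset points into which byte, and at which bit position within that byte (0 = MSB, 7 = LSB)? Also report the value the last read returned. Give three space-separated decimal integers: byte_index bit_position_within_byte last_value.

Answer: 3 6 1

Derivation:
Read 1: bits[0:4] width=4 -> value=2 (bin 0010); offset now 4 = byte 0 bit 4; 44 bits remain
Read 2: bits[4:14] width=10 -> value=31 (bin 0000011111); offset now 14 = byte 1 bit 6; 34 bits remain
Read 3: bits[14:19] width=5 -> value=6 (bin 00110); offset now 19 = byte 2 bit 3; 29 bits remain
Read 4: bits[19:29] width=10 -> value=591 (bin 1001001111); offset now 29 = byte 3 bit 5; 19 bits remain
Read 5: bits[29:30] width=1 -> value=1 (bin 1); offset now 30 = byte 3 bit 6; 18 bits remain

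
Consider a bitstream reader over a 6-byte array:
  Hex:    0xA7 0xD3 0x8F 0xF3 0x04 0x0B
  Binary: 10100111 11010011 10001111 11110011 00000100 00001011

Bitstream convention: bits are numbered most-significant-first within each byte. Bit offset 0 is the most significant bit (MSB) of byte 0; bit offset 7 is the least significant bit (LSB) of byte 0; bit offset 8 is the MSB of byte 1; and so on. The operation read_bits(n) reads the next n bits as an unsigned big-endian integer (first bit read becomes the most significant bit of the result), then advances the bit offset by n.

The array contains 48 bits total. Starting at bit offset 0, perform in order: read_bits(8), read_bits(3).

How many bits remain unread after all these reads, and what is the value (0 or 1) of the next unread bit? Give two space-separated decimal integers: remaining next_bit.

Answer: 37 1

Derivation:
Read 1: bits[0:8] width=8 -> value=167 (bin 10100111); offset now 8 = byte 1 bit 0; 40 bits remain
Read 2: bits[8:11] width=3 -> value=6 (bin 110); offset now 11 = byte 1 bit 3; 37 bits remain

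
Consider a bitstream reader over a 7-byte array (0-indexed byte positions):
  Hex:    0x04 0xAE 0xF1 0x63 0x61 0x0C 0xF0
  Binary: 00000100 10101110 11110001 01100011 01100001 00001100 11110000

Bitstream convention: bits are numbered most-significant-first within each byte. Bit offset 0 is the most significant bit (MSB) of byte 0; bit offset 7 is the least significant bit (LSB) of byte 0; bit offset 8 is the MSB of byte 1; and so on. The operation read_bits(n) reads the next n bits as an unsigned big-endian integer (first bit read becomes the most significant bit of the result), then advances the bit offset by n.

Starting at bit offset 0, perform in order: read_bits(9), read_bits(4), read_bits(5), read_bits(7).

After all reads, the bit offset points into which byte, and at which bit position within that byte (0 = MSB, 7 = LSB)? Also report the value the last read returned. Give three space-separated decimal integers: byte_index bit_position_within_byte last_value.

Read 1: bits[0:9] width=9 -> value=9 (bin 000001001); offset now 9 = byte 1 bit 1; 47 bits remain
Read 2: bits[9:13] width=4 -> value=5 (bin 0101); offset now 13 = byte 1 bit 5; 43 bits remain
Read 3: bits[13:18] width=5 -> value=27 (bin 11011); offset now 18 = byte 2 bit 2; 38 bits remain
Read 4: bits[18:25] width=7 -> value=98 (bin 1100010); offset now 25 = byte 3 bit 1; 31 bits remain

Answer: 3 1 98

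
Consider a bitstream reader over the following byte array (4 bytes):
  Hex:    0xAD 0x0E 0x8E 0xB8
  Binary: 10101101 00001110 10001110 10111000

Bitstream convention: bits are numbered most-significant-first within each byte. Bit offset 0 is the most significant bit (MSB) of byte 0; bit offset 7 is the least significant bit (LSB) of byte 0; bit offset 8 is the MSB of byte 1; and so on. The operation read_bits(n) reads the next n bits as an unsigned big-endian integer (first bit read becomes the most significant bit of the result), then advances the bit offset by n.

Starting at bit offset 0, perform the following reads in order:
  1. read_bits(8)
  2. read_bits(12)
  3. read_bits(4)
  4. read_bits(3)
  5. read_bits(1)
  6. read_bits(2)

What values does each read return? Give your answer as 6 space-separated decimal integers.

Read 1: bits[0:8] width=8 -> value=173 (bin 10101101); offset now 8 = byte 1 bit 0; 24 bits remain
Read 2: bits[8:20] width=12 -> value=232 (bin 000011101000); offset now 20 = byte 2 bit 4; 12 bits remain
Read 3: bits[20:24] width=4 -> value=14 (bin 1110); offset now 24 = byte 3 bit 0; 8 bits remain
Read 4: bits[24:27] width=3 -> value=5 (bin 101); offset now 27 = byte 3 bit 3; 5 bits remain
Read 5: bits[27:28] width=1 -> value=1 (bin 1); offset now 28 = byte 3 bit 4; 4 bits remain
Read 6: bits[28:30] width=2 -> value=2 (bin 10); offset now 30 = byte 3 bit 6; 2 bits remain

Answer: 173 232 14 5 1 2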